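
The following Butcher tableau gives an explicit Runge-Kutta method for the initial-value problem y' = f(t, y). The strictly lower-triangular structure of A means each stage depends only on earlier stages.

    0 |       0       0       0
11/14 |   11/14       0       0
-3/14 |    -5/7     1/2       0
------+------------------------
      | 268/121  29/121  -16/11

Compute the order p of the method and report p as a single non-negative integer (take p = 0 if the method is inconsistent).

b = (268/121, 29/121, -16/11)
c = (0, 11/14, -3/14)
Ac = (0, 0, 11/28)
Σ b_i: 268/121·1 + 29/121·1 + (-16/11)·1 = 1 ✓
b·c: 29/121·11/14 + (-16/11)·(-3/14) = 1/2 ✓
b·c²: 29/121·121/196 + (-16/11)·9/196 = 25/308 ≠ 1/3 ⇒ order 2.
b·Ac: (-16/11)·11/28 = -4/7 ≠ 1/6

2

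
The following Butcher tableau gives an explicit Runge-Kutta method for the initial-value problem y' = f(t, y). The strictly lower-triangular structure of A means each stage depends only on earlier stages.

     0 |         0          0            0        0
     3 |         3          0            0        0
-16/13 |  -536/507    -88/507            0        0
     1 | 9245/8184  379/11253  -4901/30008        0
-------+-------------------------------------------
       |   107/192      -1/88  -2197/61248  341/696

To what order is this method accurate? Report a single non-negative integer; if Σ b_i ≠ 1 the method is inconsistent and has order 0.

4

b = (107/192, -1/88, -2197/61248, 341/696)
c = (0, 3, -16/13, 1)
Ac = (0, 0, -88/169, 103/341)
Σ b_i: 107/192·1 + (-1/88)·1 + (-2197/61248)·1 + 341/696·1 = 1 ✓
b·c: (-1/88)·3 + (-2197/61248)·(-16/13) + 341/696·1 = 1/2 ✓
b·c²: (-1/88)·9 + (-2197/61248)·256/169 + 341/696·1 = 1/3 ✓
b·Ac: (-2197/61248)·(-88/169) + 341/696·103/341 = 1/6 ✓
b·c³: (-1/88)·27 + (-2197/61248)·(-4096/2197) + 341/696·1 = 1/4 ✓
b·(c∘Ac): (-2197/61248)·1408/2197 + 341/696·103/341 = 1/8 ✓
b·Ac²: (-2197/61248)·(-264/169) + 341/696·19/341 = 1/12 ✓
b·A²c: 341/696·29/341 = 1/24 ✓; 4 stages ⇒ order 4.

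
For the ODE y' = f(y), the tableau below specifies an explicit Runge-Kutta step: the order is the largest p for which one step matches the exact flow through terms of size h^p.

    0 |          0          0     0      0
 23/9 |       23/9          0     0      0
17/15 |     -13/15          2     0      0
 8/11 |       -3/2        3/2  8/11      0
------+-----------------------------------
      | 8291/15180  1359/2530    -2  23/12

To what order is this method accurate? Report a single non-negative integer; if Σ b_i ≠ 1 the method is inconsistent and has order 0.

2

b = (8291/15180, 1359/2530, -2, 23/12)
c = (0, 23/9, 17/15, 8/11)
Ac = (0, 0, 46/9, 1537/330)
Σ b_i: 8291/15180·1 + 1359/2530·1 + (-2)·1 + 23/12·1 = 1 ✓
b·c: 1359/2530·23/9 + (-2)·17/15 + 23/12·8/11 = 1/2 ✓
b·c²: 1359/2530·529/81 + (-2)·289/225 + 23/12·64/121 = 106339/54450 ≠ 1/3 ⇒ order 2.
b·Ac: (-2)·46/9 + 23/12·1537/330 = -5129/3960 ≠ 1/6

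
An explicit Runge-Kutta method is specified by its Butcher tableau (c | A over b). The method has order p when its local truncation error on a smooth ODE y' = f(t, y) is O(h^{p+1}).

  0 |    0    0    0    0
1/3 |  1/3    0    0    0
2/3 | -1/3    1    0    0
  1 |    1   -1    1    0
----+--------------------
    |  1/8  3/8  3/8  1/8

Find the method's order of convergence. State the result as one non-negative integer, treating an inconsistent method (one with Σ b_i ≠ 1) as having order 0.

b = (1/8, 3/8, 3/8, 1/8)
c = (0, 1/3, 2/3, 1)
Ac = (0, 0, 1/3, 1/3)
Σ b_i: 1/8·1 + 3/8·1 + 3/8·1 + 1/8·1 = 1 ✓
b·c: 3/8·1/3 + 3/8·2/3 + 1/8·1 = 1/2 ✓
b·c²: 3/8·1/9 + 3/8·4/9 + 1/8·1 = 1/3 ✓
b·Ac: 3/8·1/3 + 1/8·1/3 = 1/6 ✓
b·c³: 3/8·1/27 + 3/8·8/27 + 1/8·1 = 1/4 ✓
b·(c∘Ac): 3/8·2/9 + 1/8·1/3 = 1/8 ✓
b·Ac²: 3/8·1/9 + 1/8·1/3 = 1/12 ✓
b·A²c: 1/8·1/3 = 1/24 ✓; 4 stages ⇒ order 4.

4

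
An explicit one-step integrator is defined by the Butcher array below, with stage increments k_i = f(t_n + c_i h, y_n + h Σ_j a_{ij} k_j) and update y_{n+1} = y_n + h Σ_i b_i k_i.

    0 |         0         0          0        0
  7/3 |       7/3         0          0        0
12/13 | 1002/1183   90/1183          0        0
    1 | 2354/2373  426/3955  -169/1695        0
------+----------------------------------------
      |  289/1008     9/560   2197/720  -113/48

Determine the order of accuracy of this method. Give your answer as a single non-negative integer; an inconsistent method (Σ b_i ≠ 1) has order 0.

b = (289/1008, 9/560, 2197/720, -113/48)
c = (0, 7/3, 12/13, 1)
Ac = (0, 0, 30/169, 18/113)
Σ b_i: 289/1008·1 + 9/560·1 + 2197/720·1 + (-113/48)·1 = 1 ✓
b·c: 9/560·7/3 + 2197/720·12/13 + (-113/48)·1 = 1/2 ✓
b·c²: 9/560·49/9 + 2197/720·144/169 + (-113/48)·1 = 1/3 ✓
b·Ac: 2197/720·30/169 + (-113/48)·18/113 = 1/6 ✓
b·c³: 9/560·343/27 + 2197/720·1728/2197 + (-113/48)·1 = 1/4 ✓
b·(c∘Ac): 2197/720·360/2197 + (-113/48)·18/113 = 1/8 ✓
b·Ac²: 2197/720·70/169 + (-113/48)·170/339 = 1/12 ✓
b·A²c: (-113/48)·(-2/113) = 1/24 ✓; 4 stages ⇒ order 4.

4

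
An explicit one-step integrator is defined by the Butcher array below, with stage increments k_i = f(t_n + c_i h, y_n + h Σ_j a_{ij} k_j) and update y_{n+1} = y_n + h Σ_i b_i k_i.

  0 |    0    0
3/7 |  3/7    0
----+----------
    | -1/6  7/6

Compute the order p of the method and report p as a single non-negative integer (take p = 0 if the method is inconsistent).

2

b = (-1/6, 7/6)
c = (0, 3/7)
Σ b_i: (-1/6)·1 + 7/6·1 = 1 ✓
b·c: 7/6·3/7 = 1/2 ✓; 2 stages ⇒ order 2.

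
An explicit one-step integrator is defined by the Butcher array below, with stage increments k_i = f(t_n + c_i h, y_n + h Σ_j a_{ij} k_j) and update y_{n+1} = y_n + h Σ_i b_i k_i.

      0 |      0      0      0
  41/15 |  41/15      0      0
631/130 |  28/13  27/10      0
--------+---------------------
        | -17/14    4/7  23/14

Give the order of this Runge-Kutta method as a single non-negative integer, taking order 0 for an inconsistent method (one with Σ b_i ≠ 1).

b = (-17/14, 4/7, 23/14)
c = (0, 41/15, 631/130)
Ac = (0, 0, 369/50)
Σ b_i: (-17/14)·1 + 4/7·1 + 23/14·1 = 1 ✓
b·c: 4/7·41/15 + 23/14·631/130 = 52067/5460 ≠ 1/2 ⇒ order 1.

1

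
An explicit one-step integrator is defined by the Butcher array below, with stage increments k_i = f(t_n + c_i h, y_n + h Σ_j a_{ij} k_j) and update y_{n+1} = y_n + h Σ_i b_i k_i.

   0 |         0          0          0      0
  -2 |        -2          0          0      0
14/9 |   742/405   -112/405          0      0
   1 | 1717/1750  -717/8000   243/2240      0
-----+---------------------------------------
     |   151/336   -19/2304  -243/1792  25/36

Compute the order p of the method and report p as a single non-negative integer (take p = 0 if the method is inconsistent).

4

b = (151/336, -19/2304, -243/1792, 25/36)
c = (0, -2, 14/9, 1)
Ac = (0, 0, 224/405, 87/250)
Σ b_i: 151/336·1 + (-19/2304)·1 + (-243/1792)·1 + 25/36·1 = 1 ✓
b·c: (-19/2304)·(-2) + (-243/1792)·14/9 + 25/36·1 = 1/2 ✓
b·c²: (-19/2304)·4 + (-243/1792)·196/81 + 25/36·1 = 1/3 ✓
b·Ac: (-243/1792)·224/405 + 25/36·87/250 = 1/6 ✓
b·c³: (-19/2304)·(-8) + (-243/1792)·2744/729 + 25/36·1 = 1/4 ✓
b·(c∘Ac): (-243/1792)·3136/3645 + 25/36·87/250 = 1/8 ✓
b·Ac²: (-243/1792)·(-448/405) + 25/36·(-12/125) = 1/12 ✓
b·A²c: 25/36·3/50 = 1/24 ✓; 4 stages ⇒ order 4.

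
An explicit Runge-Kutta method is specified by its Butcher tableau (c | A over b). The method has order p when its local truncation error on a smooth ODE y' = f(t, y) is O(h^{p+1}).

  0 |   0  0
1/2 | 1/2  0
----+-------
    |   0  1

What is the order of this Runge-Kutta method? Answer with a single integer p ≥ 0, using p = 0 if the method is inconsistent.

b = (0, 1)
c = (0, 1/2)
Σ b_i: 1·1 = 1 ✓
b·c: 1·1/2 = 1/2 ✓; 2 stages ⇒ order 2.

2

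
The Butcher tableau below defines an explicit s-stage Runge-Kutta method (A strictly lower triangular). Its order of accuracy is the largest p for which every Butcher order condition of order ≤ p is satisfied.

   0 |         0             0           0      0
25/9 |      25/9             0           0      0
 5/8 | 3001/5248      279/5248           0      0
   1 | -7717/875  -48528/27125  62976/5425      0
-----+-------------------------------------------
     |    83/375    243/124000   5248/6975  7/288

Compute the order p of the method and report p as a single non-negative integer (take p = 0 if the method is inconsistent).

b = (83/375, 243/124000, 5248/6975, 7/288)
c = (0, 25/9, 5/8, 1)
Ac = (0, 0, 775/5248, 16/7)
Σ b_i: 83/375·1 + 243/124000·1 + 5248/6975·1 + 7/288·1 = 1 ✓
b·c: 243/124000·25/9 + 5248/6975·5/8 + 7/288·1 = 1/2 ✓
b·c²: 243/124000·625/81 + 5248/6975·25/64 + 7/288·1 = 1/3 ✓
b·Ac: 5248/6975·775/5248 + 7/288·16/7 = 1/6 ✓
b·c³: 243/124000·15625/729 + 5248/6975·125/512 + 7/288·1 = 1/4 ✓
b·(c∘Ac): 5248/6975·3875/41984 + 7/288·16/7 = 1/8 ✓
b·Ac²: 5248/6975·19375/47232 + 7/288·(-584/63) = 1/12 ✓
b·A²c: 7/288·12/7 = 1/24 ✓; 4 stages ⇒ order 4.

4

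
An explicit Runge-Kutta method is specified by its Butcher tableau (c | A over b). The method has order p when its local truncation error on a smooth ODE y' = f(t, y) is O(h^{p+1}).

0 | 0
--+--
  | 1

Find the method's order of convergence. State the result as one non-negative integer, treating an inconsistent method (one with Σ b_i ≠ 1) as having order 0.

b = (1)
c = (0)
Σ b_i: 1·1 = 1 ✓; 1 stage ⇒ order 1.

1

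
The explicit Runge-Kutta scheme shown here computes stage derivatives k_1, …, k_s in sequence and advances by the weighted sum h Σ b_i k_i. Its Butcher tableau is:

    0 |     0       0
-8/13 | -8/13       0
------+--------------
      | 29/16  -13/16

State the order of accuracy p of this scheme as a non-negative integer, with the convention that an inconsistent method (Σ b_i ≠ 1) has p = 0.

2

b = (29/16, -13/16)
c = (0, -8/13)
Σ b_i: 29/16·1 + (-13/16)·1 = 1 ✓
b·c: (-13/16)·(-8/13) = 1/2 ✓; 2 stages ⇒ order 2.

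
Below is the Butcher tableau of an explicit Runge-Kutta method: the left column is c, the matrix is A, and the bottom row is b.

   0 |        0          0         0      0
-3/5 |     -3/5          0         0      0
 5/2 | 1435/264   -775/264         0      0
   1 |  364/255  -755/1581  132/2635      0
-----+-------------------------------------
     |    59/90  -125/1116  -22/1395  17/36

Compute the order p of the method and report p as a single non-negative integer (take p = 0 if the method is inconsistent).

4

b = (59/90, -125/1116, -22/1395, 17/36)
c = (0, -3/5, 5/2, 1)
Ac = (0, 0, 155/88, 7/17)
Σ b_i: 59/90·1 + (-125/1116)·1 + (-22/1395)·1 + 17/36·1 = 1 ✓
b·c: (-125/1116)·(-3/5) + (-22/1395)·5/2 + 17/36·1 = 1/2 ✓
b·c²: (-125/1116)·9/25 + (-22/1395)·25/4 + 17/36·1 = 1/3 ✓
b·Ac: (-22/1395)·155/88 + 17/36·7/17 = 1/6 ✓
b·c³: (-125/1116)·(-27/125) + (-22/1395)·125/8 + 17/36·1 = 1/4 ✓
b·(c∘Ac): (-22/1395)·775/176 + 17/36·7/17 = 1/8 ✓
b·Ac²: (-22/1395)·(-93/88) + 17/36·12/85 = 1/12 ✓
b·A²c: 17/36·3/34 = 1/24 ✓; 4 stages ⇒ order 4.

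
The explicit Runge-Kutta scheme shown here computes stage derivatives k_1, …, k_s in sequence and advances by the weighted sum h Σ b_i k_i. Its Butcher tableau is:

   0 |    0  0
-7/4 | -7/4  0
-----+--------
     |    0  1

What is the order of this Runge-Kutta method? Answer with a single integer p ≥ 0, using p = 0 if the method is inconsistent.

b = (0, 1)
c = (0, -7/4)
Σ b_i: 1·1 = 1 ✓
b·c: 1·(-7/4) = -7/4 ≠ 1/2 ⇒ order 1.

1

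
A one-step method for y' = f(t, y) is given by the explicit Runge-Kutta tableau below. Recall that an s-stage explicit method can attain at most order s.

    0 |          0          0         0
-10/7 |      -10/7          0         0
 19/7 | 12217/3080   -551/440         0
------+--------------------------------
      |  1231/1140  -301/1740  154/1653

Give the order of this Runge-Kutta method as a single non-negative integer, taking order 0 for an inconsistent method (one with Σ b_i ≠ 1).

3

b = (1231/1140, -301/1740, 154/1653)
c = (0, -10/7, 19/7)
Ac = (0, 0, 551/308)
Σ b_i: 1231/1140·1 + (-301/1740)·1 + 154/1653·1 = 1 ✓
b·c: (-301/1740)·(-10/7) + 154/1653·19/7 = 1/2 ✓
b·c²: (-301/1740)·100/49 + 154/1653·361/49 = 1/3 ✓
b·Ac: 154/1653·551/308 = 1/6 ✓; 3 stages ⇒ order 3.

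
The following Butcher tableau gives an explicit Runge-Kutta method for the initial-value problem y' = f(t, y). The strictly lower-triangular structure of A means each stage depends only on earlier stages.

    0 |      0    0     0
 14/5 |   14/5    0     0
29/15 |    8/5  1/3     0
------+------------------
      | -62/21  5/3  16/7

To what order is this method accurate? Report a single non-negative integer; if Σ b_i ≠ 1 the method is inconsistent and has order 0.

b = (-62/21, 5/3, 16/7)
c = (0, 14/5, 29/15)
Ac = (0, 0, 14/15)
Σ b_i: (-62/21)·1 + 5/3·1 + 16/7·1 = 1 ✓
b·c: 5/3·14/5 + 16/7·29/15 = 318/35 ≠ 1/2 ⇒ order 1.

1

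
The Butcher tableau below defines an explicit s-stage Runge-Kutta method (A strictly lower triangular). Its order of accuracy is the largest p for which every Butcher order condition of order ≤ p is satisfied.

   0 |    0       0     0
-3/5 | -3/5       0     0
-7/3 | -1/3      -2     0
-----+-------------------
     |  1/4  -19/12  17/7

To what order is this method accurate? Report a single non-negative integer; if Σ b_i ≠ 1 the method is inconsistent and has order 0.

b = (1/4, -19/12, 17/7)
c = (0, -3/5, -7/3)
Ac = (0, 0, 6/5)
Σ b_i: 1/4·1 + (-19/12)·1 + 17/7·1 = 23/21 ≠ 1 ⇒ order 0.

0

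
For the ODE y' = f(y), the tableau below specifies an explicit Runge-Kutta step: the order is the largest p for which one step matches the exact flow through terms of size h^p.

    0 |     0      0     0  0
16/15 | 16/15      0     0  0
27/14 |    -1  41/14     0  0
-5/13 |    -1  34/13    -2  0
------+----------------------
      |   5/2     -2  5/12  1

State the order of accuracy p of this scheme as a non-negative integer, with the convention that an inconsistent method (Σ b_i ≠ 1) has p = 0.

0

b = (5/2, -2, 5/12, 1)
c = (0, 16/15, 27/14, -5/13)
Ac = (0, 0, 328/105, -1457/1365)
Σ b_i: 5/2·1 + (-2)·1 + 5/12·1 + 1·1 = 23/12 ≠ 1 ⇒ order 0.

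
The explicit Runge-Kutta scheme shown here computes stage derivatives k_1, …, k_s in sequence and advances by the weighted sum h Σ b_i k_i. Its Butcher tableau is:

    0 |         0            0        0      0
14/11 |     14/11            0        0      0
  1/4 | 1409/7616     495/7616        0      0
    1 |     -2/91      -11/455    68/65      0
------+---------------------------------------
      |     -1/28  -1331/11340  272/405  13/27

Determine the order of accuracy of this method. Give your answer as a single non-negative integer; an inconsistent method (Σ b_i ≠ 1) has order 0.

4

b = (-1/28, -1331/11340, 272/405, 13/27)
c = (0, 14/11, 1/4, 1)
Ac = (0, 0, 45/544, 3/13)
Σ b_i: (-1/28)·1 + (-1331/11340)·1 + 272/405·1 + 13/27·1 = 1 ✓
b·c: (-1331/11340)·14/11 + 272/405·1/4 + 13/27·1 = 1/2 ✓
b·c²: (-1331/11340)·196/121 + 272/405·1/16 + 13/27·1 = 1/3 ✓
b·Ac: 272/405·45/544 + 13/27·3/13 = 1/6 ✓
b·c³: (-1331/11340)·2744/1331 + 272/405·1/64 + 13/27·1 = 1/4 ✓
b·(c∘Ac): 272/405·45/2176 + 13/27·3/13 = 1/8 ✓
b·Ac²: 272/405·315/2992 + 13/27·15/572 = 1/12 ✓
b·A²c: 13/27·9/104 = 1/24 ✓; 4 stages ⇒ order 4.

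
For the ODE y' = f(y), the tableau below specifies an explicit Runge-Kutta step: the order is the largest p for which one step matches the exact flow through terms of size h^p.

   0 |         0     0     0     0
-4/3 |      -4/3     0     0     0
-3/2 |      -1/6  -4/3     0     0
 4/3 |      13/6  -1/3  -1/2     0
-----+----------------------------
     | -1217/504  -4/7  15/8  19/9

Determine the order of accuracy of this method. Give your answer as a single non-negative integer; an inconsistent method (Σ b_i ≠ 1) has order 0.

1

b = (-1217/504, -4/7, 15/8, 19/9)
c = (0, -4/3, -3/2, 4/3)
Ac = (0, 0, 16/9, 43/36)
Σ b_i: (-1217/504)·1 + (-4/7)·1 + 15/8·1 + 19/9·1 = 1 ✓
b·c: (-4/7)·(-4/3) + 15/8·(-3/2) + 19/9·4/3 = 2311/3024 ≠ 1/2 ⇒ order 1.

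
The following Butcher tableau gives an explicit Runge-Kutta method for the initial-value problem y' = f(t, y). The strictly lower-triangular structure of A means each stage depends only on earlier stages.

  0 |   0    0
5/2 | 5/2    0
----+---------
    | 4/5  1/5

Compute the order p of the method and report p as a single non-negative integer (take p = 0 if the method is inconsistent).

2

b = (4/5, 1/5)
c = (0, 5/2)
Σ b_i: 4/5·1 + 1/5·1 = 1 ✓
b·c: 1/5·5/2 = 1/2 ✓; 2 stages ⇒ order 2.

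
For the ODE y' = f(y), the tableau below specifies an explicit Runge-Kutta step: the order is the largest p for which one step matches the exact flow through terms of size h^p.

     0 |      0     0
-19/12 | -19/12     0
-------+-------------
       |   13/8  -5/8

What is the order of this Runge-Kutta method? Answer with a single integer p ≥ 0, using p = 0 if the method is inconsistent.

b = (13/8, -5/8)
c = (0, -19/12)
Σ b_i: 13/8·1 + (-5/8)·1 = 1 ✓
b·c: (-5/8)·(-19/12) = 95/96 ≠ 1/2 ⇒ order 1.

1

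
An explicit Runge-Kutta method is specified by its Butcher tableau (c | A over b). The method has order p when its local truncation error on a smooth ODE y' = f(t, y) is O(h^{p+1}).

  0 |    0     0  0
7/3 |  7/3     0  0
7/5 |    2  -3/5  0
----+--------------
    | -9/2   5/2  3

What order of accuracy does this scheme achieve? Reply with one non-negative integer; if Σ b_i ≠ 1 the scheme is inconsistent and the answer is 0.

b = (-9/2, 5/2, 3)
c = (0, 7/3, 7/5)
Ac = (0, 0, -7/5)
Σ b_i: (-9/2)·1 + 5/2·1 + 3·1 = 1 ✓
b·c: 5/2·7/3 + 3·7/5 = 301/30 ≠ 1/2 ⇒ order 1.

1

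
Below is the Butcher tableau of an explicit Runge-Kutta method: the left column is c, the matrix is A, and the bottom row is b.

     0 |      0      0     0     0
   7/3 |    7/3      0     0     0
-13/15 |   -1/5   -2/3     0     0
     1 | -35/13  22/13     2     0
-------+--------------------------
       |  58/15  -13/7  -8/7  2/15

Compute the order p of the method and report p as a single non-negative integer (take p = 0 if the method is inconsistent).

1

b = (58/15, -13/7, -8/7, 2/15)
c = (0, 7/3, -13/15, 1)
Ac = (0, 0, -14/9, 144/65)
Σ b_i: 58/15·1 + (-13/7)·1 + (-8/7)·1 + 2/15·1 = 1 ✓
b·c: (-13/7)·7/3 + (-8/7)·(-13/15) + 2/15·1 = -337/105 ≠ 1/2 ⇒ order 1.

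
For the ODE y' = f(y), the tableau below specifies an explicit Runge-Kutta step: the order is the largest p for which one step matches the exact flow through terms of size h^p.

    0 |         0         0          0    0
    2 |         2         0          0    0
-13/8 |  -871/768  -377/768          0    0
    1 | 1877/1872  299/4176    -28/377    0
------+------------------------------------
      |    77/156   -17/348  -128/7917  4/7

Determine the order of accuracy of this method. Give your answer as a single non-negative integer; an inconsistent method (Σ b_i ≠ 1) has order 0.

4

b = (77/156, -17/348, -128/7917, 4/7)
c = (0, 2, -13/8, 1)
Ac = (0, 0, -377/384, 19/72)
Σ b_i: 77/156·1 + (-17/348)·1 + (-128/7917)·1 + 4/7·1 = 1 ✓
b·c: (-17/348)·2 + (-128/7917)·(-13/8) + 4/7·1 = 1/2 ✓
b·c²: (-17/348)·4 + (-128/7917)·169/64 + 4/7·1 = 1/3 ✓
b·Ac: (-128/7917)·(-377/384) + 4/7·19/72 = 1/6 ✓
b·c³: (-17/348)·8 + (-128/7917)·(-2197/512) + 4/7·1 = 1/4 ✓
b·(c∘Ac): (-128/7917)·4901/3072 + 4/7·19/72 = 1/8 ✓
b·Ac²: (-128/7917)·(-377/192) + 4/7·13/144 = 1/12 ✓
b·A²c: 4/7·7/96 = 1/24 ✓; 4 stages ⇒ order 4.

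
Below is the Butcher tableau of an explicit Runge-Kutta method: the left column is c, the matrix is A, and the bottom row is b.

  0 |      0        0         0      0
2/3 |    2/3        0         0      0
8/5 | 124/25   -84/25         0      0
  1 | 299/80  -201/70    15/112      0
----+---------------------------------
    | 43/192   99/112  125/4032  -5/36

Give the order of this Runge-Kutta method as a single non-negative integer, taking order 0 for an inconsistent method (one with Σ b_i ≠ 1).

b = (43/192, 99/112, 125/4032, -5/36)
c = (0, 2/3, 8/5, 1)
Ac = (0, 0, -56/25, -17/10)
Σ b_i: 43/192·1 + 99/112·1 + 125/4032·1 + (-5/36)·1 = 1 ✓
b·c: 99/112·2/3 + 125/4032·8/5 + (-5/36)·1 = 1/2 ✓
b·c²: 99/112·4/9 + 125/4032·64/25 + (-5/36)·1 = 1/3 ✓
b·Ac: 125/4032·(-56/25) + (-5/36)·(-17/10) = 1/6 ✓
b·c³: 99/112·8/27 + 125/4032·512/125 + (-5/36)·1 = 1/4 ✓
b·(c∘Ac): 125/4032·(-448/125) + (-5/36)·(-17/10) = 1/8 ✓
b·Ac²: 125/4032·(-112/75) + (-5/36)·(-14/15) = 1/12 ✓
b·A²c: (-5/36)·(-3/10) = 1/24 ✓; 4 stages ⇒ order 4.

4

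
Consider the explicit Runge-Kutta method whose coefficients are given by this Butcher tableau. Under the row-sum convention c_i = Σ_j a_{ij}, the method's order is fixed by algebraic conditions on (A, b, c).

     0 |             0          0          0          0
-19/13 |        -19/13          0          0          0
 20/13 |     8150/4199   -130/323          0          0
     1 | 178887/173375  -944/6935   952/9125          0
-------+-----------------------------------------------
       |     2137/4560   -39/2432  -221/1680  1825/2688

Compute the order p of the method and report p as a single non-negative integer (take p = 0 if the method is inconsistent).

4

b = (2137/4560, -39/2432, -221/1680, 1825/2688)
c = (0, -19/13, 20/13, 1)
Ac = (0, 0, 10/17, 656/1825)
Σ b_i: 2137/4560·1 + (-39/2432)·1 + (-221/1680)·1 + 1825/2688·1 = 1 ✓
b·c: (-39/2432)·(-19/13) + (-221/1680)·20/13 + 1825/2688·1 = 1/2 ✓
b·c²: (-39/2432)·361/169 + (-221/1680)·400/169 + 1825/2688·1 = 1/3 ✓
b·Ac: (-221/1680)·10/17 + 1825/2688·656/1825 = 1/6 ✓
b·c³: (-39/2432)·(-6859/2197) + (-221/1680)·8000/2197 + 1825/2688·1 = 1/4 ✓
b·(c∘Ac): (-221/1680)·200/221 + 1825/2688·656/1825 = 1/8 ✓
b·Ac²: (-221/1680)·(-190/221) + 1825/2688·(-16/365) = 1/12 ✓
b·A²c: 1825/2688·112/1825 = 1/24 ✓; 4 stages ⇒ order 4.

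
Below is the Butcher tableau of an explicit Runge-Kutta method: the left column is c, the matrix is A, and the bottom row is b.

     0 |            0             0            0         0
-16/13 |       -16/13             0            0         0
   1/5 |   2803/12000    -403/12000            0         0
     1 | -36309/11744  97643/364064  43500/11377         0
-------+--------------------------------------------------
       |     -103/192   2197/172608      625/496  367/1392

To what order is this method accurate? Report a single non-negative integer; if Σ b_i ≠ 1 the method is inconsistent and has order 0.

b = (-103/192, 2197/172608, 625/496, 367/1392)
c = (0, -16/13, 1/5, 1)
Ac = (0, 0, 31/750, 319/734)
Σ b_i: (-103/192)·1 + 2197/172608·1 + 625/496·1 + 367/1392·1 = 1 ✓
b·c: 2197/172608·(-16/13) + 625/496·1/5 + 367/1392·1 = 1/2 ✓
b·c²: 2197/172608·256/169 + 625/496·1/25 + 367/1392·1 = 1/3 ✓
b·Ac: 625/496·31/750 + 367/1392·319/734 = 1/6 ✓
b·c³: 2197/172608·(-4096/2197) + 625/496·1/125 + 367/1392·1 = 1/4 ✓
b·(c∘Ac): 625/496·31/3750 + 367/1392·319/734 = 1/8 ✓
b·Ac²: 625/496·(-248/4875) + 367/1392·2668/4771 = 1/12 ✓
b·A²c: 367/1392·58/367 = 1/24 ✓; 4 stages ⇒ order 4.

4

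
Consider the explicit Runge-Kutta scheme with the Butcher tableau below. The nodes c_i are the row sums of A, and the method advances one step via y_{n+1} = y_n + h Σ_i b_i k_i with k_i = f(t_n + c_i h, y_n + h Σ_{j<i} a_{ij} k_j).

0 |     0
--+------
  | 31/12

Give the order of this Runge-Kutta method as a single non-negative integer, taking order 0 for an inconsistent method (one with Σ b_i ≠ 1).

b = (31/12)
c = (0)
Σ b_i: 31/12·1 = 31/12 ≠ 1 ⇒ order 0.

0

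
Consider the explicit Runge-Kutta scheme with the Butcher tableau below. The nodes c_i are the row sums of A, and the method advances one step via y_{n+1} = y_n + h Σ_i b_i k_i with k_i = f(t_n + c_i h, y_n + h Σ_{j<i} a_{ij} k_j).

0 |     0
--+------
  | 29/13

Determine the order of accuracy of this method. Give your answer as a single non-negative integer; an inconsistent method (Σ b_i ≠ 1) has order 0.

0

b = (29/13)
c = (0)
Σ b_i: 29/13·1 = 29/13 ≠ 1 ⇒ order 0.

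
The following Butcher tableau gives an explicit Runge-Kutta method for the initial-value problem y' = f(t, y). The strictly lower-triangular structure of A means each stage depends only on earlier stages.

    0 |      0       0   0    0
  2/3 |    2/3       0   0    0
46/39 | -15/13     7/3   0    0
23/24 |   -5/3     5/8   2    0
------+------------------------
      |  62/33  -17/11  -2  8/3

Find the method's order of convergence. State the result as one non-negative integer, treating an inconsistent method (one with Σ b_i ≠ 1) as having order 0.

b = (62/33, -17/11, -2, 8/3)
c = (0, 2/3, 46/39, 23/24)
Ac = (0, 0, 14/9, 433/156)
Σ b_i: 62/33·1 + (-17/11)·1 + (-2)·1 + 8/3·1 = 1 ✓
b·c: (-17/11)·2/3 + (-2)·46/39 + 8/3·23/24 = -1073/1287 ≠ 1/2 ⇒ order 1.

1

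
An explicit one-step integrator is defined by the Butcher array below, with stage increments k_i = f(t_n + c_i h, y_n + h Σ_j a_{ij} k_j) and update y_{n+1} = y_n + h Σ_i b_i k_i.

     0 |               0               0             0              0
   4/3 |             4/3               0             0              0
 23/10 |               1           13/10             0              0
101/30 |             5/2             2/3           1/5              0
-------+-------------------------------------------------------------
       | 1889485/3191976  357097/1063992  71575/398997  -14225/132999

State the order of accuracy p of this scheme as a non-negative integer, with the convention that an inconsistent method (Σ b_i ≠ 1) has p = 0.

b = (1889485/3191976, 357097/1063992, 71575/398997, -14225/132999)
c = (0, 4/3, 23/10, 101/30)
Ac = (0, 0, 26/15, 607/450)
Σ b_i: 1889485/3191976·1 + 357097/1063992·1 + 71575/398997·1 + (-14225/132999)·1 = 1 ✓
b·c: 357097/1063992·4/3 + 71575/398997·23/10 + (-14225/132999)·101/30 = 1/2 ✓
b·c²: 357097/1063992·16/9 + 71575/398997·529/100 + (-14225/132999)·10201/900 = 1/3 ✓
b·Ac: 71575/398997·26/15 + (-14225/132999)·607/450 = 1/6 ✓
b·c³: 357097/1063992·64/27 + 71575/398997·12167/1000 + (-14225/132999)·1030301/27000 = -7923157/7181946 ≠ 1/4 ⇒ order 3.
b·(c∘Ac): 71575/398997·299/75 + (-14225/132999)·61307/13500 = 16478537/71819460 ≠ 1/8
b·Ac²: 71575/398997·104/45 + (-14225/132999)·30283/13500 = 464599/2659980 ≠ 1/12
b·A²c: (-14225/132999)·26/75 = -14794/398997 ≠ 1/24

3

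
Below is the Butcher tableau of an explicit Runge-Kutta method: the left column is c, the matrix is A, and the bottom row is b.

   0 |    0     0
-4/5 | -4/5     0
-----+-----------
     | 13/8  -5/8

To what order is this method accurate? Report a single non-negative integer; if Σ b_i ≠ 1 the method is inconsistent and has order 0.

2

b = (13/8, -5/8)
c = (0, -4/5)
Σ b_i: 13/8·1 + (-5/8)·1 = 1 ✓
b·c: (-5/8)·(-4/5) = 1/2 ✓; 2 stages ⇒ order 2.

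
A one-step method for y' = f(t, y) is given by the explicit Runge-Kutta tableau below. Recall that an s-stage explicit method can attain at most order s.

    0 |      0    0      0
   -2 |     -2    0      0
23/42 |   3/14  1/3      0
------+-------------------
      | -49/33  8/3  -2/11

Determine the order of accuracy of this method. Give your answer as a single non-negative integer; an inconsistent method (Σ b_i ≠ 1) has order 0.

1

b = (-49/33, 8/3, -2/11)
c = (0, -2, 23/42)
Ac = (0, 0, -2/3)
Σ b_i: (-49/33)·1 + 8/3·1 + (-2/11)·1 = 1 ✓
b·c: 8/3·(-2) + (-2/11)·23/42 = -1255/231 ≠ 1/2 ⇒ order 1.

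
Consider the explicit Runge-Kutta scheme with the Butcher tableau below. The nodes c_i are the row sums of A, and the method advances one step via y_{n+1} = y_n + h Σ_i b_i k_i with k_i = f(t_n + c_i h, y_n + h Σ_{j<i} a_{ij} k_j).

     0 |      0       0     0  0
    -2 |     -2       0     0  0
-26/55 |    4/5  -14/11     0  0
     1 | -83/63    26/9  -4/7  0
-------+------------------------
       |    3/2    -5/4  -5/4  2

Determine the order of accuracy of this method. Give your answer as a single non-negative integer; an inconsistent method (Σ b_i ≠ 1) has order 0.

b = (3/2, -5/4, -5/4, 2)
c = (0, -2, -26/55, 1)
Ac = (0, 0, 28/11, -19084/3465)
Σ b_i: 3/2·1 + (-5/4)·1 + (-5/4)·1 + 2·1 = 1 ✓
b·c: (-5/4)·(-2) + (-5/4)·(-26/55) + 2·1 = 56/11 ≠ 1/2 ⇒ order 1.

1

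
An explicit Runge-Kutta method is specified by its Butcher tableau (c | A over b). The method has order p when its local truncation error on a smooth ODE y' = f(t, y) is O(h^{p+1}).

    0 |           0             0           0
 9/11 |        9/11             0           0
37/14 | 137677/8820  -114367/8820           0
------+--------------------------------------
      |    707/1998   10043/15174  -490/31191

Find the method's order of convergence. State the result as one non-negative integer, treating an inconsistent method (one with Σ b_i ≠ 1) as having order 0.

b = (707/1998, 10043/15174, -490/31191)
c = (0, 9/11, 37/14)
Ac = (0, 0, -10397/980)
Σ b_i: 707/1998·1 + 10043/15174·1 + (-490/31191)·1 = 1 ✓
b·c: 10043/15174·9/11 + (-490/31191)·37/14 = 1/2 ✓
b·c²: 10043/15174·81/121 + (-490/31191)·1369/196 = 1/3 ✓
b·Ac: (-490/31191)·(-10397/980) = 1/6 ✓; 3 stages ⇒ order 3.

3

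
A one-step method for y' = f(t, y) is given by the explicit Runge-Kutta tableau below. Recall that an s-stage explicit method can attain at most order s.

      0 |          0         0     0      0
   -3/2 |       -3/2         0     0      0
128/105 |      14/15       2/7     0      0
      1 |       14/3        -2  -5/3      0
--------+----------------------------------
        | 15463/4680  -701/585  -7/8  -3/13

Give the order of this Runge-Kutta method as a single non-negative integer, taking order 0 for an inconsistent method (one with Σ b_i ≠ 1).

2

b = (15463/4680, -701/585, -7/8, -3/13)
c = (0, -3/2, 128/105, 1)
Ac = (0, 0, -3/7, 61/63)
Σ b_i: 15463/4680·1 + (-701/585)·1 + (-7/8)·1 + (-3/13)·1 = 1 ✓
b·c: (-701/585)·(-3/2) + (-7/8)·128/105 + (-3/13)·1 = 1/2 ✓
b·c²: (-701/585)·9/4 + (-7/8)·16384/11025 + (-3/13)·1 = -346211/81900 ≠ 1/3 ⇒ order 2.
b·Ac: (-7/8)·(-3/7) + (-3/13)·61/63 = 331/2184 ≠ 1/6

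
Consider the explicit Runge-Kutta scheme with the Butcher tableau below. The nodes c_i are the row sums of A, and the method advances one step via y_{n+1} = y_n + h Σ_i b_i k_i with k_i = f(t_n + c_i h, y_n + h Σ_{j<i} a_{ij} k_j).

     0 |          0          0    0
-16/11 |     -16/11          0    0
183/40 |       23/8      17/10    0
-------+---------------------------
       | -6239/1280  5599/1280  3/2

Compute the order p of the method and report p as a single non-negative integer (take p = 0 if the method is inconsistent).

b = (-6239/1280, 5599/1280, 3/2)
c = (0, -16/11, 183/40)
Ac = (0, 0, -136/55)
Σ b_i: (-6239/1280)·1 + 5599/1280·1 + 3/2·1 = 1 ✓
b·c: 5599/1280·(-16/11) + 3/2·183/40 = 1/2 ✓
b·c²: 5599/1280·256/121 + 3/2·33489/1600 = 1430897/35200 ≠ 1/3 ⇒ order 2.
b·Ac: 3/2·(-136/55) = -204/55 ≠ 1/6

2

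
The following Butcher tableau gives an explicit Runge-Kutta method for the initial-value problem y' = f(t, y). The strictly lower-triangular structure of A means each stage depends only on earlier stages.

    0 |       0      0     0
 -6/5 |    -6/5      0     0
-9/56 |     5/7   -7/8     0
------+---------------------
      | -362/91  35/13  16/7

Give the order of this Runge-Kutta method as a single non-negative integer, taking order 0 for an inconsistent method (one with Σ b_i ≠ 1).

b = (-362/91, 35/13, 16/7)
c = (0, -6/5, -9/56)
Ac = (0, 0, 21/20)
Σ b_i: (-362/91)·1 + 35/13·1 + 16/7·1 = 1 ✓
b·c: 35/13·(-6/5) + 16/7·(-9/56) = -2292/637 ≠ 1/2 ⇒ order 1.

1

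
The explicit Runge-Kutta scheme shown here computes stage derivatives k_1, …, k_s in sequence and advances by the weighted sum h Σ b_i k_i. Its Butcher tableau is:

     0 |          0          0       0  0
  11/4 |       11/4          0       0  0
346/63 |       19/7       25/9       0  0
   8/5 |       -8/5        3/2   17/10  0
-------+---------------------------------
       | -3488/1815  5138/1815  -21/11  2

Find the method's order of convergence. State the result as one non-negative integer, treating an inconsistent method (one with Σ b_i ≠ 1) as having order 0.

b = (-3488/1815, 5138/1815, -21/11, 2)
c = (0, 11/4, 346/63, 8/5)
Ac = (0, 0, 275/36, 33923/2520)
Σ b_i: (-3488/1815)·1 + 5138/1815·1 + (-21/11)·1 + 2·1 = 1 ✓
b·c: 5138/1815·11/4 + (-21/11)·346/63 + 2·8/5 = 1/2 ✓
b·c²: 5138/1815·121/16 + (-21/11)·119716/3969 + 2·64/25 = -12912719/415800 ≠ 1/3 ⇒ order 2.
b·Ac: (-21/11)·275/36 + 2·33923/2520 = 3887/315 ≠ 1/6

2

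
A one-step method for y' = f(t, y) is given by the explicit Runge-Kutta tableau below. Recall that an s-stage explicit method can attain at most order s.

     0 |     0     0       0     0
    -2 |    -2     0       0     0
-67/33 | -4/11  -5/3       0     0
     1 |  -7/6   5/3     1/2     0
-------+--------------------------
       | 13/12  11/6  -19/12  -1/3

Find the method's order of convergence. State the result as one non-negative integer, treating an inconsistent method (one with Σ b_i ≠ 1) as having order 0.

1

b = (13/12, 11/6, -19/12, -1/3)
c = (0, -2, -67/33, 1)
Ac = (0, 0, 10/3, -287/66)
Σ b_i: 13/12·1 + 11/6·1 + (-19/12)·1 + (-1/3)·1 = 1 ✓
b·c: 11/6·(-2) + (-19/12)·(-67/33) + (-1/3)·1 = -311/396 ≠ 1/2 ⇒ order 1.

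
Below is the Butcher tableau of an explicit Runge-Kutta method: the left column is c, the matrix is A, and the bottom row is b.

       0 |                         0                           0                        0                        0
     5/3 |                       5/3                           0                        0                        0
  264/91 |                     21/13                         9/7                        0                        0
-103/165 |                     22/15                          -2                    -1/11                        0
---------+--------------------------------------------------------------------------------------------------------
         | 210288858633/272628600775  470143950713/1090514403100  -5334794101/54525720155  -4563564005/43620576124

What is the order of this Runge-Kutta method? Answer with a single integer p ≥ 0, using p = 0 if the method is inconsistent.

b = (210288858633/272628600775, 470143950713/1090514403100, -5334794101/54525720155, -4563564005/43620576124)
c = (0, 5/3, 264/91, -103/165)
Ac = (0, 0, 15/7, -982/273)
Σ b_i: 210288858633/272628600775·1 + 470143950713/1090514403100·1 + (-5334794101/54525720155)·1 + (-4563564005/43620576124)·1 = 1 ✓
b·c: 470143950713/1090514403100·5/3 + (-5334794101/54525720155)·264/91 + (-4563564005/43620576124)·(-103/165) = 1/2 ✓
b·c²: 470143950713/1090514403100·25/9 + (-5334794101/54525720155)·69696/8281 + (-4563564005/43620576124)·10609/27225 = 1/3 ✓
b·Ac: (-5334794101/54525720155)·15/7 + (-4563564005/43620576124)·(-982/273) = 1/6 ✓
b·c³: 470143950713/1090514403100·125/27 + (-5334794101/54525720155)·18399744/753571 + (-4563564005/43620576124)·(-1092727/4492125) = -1805494480345453/4912222128763950 ≠ 1/4 ⇒ order 3.
b·(c∘Ac): (-5334794101/54525720155)·3960/637 + (-4563564005/43620576124)·101146/45045 = -165504701461/196292592558 ≠ 1/8
b·Ac²: (-5334794101/54525720155)·25/7 + (-4563564005/43620576124)·(-471074/74529) = 5570248869365/17862625922778 ≠ 1/12
b·A²c: (-4563564005/43620576124)·(-15/77) = 889005975/43620576124 ≠ 1/24

3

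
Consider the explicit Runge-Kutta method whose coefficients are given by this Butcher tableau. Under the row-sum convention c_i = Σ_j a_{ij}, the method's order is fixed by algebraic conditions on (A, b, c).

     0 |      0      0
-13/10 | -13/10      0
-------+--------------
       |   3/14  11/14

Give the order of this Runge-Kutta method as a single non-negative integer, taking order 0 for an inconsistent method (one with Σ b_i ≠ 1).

1

b = (3/14, 11/14)
c = (0, -13/10)
Σ b_i: 3/14·1 + 11/14·1 = 1 ✓
b·c: 11/14·(-13/10) = -143/140 ≠ 1/2 ⇒ order 1.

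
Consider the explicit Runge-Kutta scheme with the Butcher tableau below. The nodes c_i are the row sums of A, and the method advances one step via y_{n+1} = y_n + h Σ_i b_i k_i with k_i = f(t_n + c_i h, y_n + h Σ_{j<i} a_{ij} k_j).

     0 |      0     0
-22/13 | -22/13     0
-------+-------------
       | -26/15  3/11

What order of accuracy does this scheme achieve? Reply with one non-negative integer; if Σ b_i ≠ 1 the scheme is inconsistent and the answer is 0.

0

b = (-26/15, 3/11)
c = (0, -22/13)
Σ b_i: (-26/15)·1 + 3/11·1 = -241/165 ≠ 1 ⇒ order 0.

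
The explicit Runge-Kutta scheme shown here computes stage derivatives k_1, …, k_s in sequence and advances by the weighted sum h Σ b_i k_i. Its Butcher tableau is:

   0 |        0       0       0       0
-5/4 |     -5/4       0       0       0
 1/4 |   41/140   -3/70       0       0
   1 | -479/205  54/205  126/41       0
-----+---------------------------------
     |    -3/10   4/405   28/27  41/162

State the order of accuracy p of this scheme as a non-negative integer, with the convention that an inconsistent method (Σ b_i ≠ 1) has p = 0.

4

b = (-3/10, 4/405, 28/27, 41/162)
c = (0, -5/4, 1/4, 1)
Ac = (0, 0, 3/56, 18/41)
Σ b_i: (-3/10)·1 + 4/405·1 + 28/27·1 + 41/162·1 = 1 ✓
b·c: 4/405·(-5/4) + 28/27·1/4 + 41/162·1 = 1/2 ✓
b·c²: 4/405·25/16 + 28/27·1/16 + 41/162·1 = 1/3 ✓
b·Ac: 28/27·3/56 + 41/162·18/41 = 1/6 ✓
b·c³: 4/405·(-125/64) + 28/27·1/64 + 41/162·1 = 1/4 ✓
b·(c∘Ac): 28/27·3/224 + 41/162·18/41 = 1/8 ✓
b·Ac²: 28/27·(-15/224) + 41/162·99/164 = 1/12 ✓
b·A²c: 41/162·27/164 = 1/24 ✓; 4 stages ⇒ order 4.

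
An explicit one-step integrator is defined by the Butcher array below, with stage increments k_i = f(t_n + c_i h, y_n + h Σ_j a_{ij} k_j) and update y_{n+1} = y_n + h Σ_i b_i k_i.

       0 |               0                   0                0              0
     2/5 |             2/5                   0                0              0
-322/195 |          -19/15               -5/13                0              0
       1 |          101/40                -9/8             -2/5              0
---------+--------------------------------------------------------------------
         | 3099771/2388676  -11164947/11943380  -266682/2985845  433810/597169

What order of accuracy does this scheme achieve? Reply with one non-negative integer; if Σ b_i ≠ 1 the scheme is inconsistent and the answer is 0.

3

b = (3099771/2388676, -11164947/11943380, -266682/2985845, 433810/597169)
c = (0, 2/5, -322/195, 1)
Ac = (0, 0, -2/13, 821/3900)
Σ b_i: 3099771/2388676·1 + (-11164947/11943380)·1 + (-266682/2985845)·1 + 433810/597169·1 = 1 ✓
b·c: (-11164947/11943380)·2/5 + (-266682/2985845)·(-322/195) + 433810/597169·1 = 1/2 ✓
b·c²: (-11164947/11943380)·4/25 + (-266682/2985845)·103684/38025 + 433810/597169·1 = 1/3 ✓
b·Ac: (-266682/2985845)·(-2/13) + 433810/597169·821/3900 = 1/6 ✓
b·c³: (-11164947/11943380)·8/125 + (-266682/2985845)·(-33386248/7414875) + 433810/597169·1 = 1866837004/1746719325 ≠ 1/4 ⇒ order 3.
b·(c∘Ac): (-266682/2985845)·644/2535 + 433810/597169·821/3900 = 11665921/89575350 ≠ 1/8
b·Ac²: (-266682/2985845)·(-4/65) + 433810/597169·(-483181/380250) = -320554889/349343865 ≠ 1/12
b·A²c: 433810/597169·4/65 = 26696/597169 ≠ 1/24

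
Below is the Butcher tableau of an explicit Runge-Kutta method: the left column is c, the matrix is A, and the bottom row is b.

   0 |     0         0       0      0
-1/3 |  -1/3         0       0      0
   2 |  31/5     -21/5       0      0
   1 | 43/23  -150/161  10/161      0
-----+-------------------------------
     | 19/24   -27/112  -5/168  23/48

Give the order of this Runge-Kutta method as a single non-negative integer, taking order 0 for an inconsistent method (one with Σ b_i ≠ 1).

b = (19/24, -27/112, -5/168, 23/48)
c = (0, -1/3, 2, 1)
Ac = (0, 0, 7/5, 10/23)
Σ b_i: 19/24·1 + (-27/112)·1 + (-5/168)·1 + 23/48·1 = 1 ✓
b·c: (-27/112)·(-1/3) + (-5/168)·2 + 23/48·1 = 1/2 ✓
b·c²: (-27/112)·1/9 + (-5/168)·4 + 23/48·1 = 1/3 ✓
b·Ac: (-5/168)·7/5 + 23/48·10/23 = 1/6 ✓
b·c³: (-27/112)·(-1/27) + (-5/168)·8 + 23/48·1 = 1/4 ✓
b·(c∘Ac): (-5/168)·14/5 + 23/48·10/23 = 1/8 ✓
b·Ac²: (-5/168)·(-7/15) + 23/48·10/69 = 1/12 ✓
b·A²c: 23/48·2/23 = 1/24 ✓; 4 stages ⇒ order 4.

4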